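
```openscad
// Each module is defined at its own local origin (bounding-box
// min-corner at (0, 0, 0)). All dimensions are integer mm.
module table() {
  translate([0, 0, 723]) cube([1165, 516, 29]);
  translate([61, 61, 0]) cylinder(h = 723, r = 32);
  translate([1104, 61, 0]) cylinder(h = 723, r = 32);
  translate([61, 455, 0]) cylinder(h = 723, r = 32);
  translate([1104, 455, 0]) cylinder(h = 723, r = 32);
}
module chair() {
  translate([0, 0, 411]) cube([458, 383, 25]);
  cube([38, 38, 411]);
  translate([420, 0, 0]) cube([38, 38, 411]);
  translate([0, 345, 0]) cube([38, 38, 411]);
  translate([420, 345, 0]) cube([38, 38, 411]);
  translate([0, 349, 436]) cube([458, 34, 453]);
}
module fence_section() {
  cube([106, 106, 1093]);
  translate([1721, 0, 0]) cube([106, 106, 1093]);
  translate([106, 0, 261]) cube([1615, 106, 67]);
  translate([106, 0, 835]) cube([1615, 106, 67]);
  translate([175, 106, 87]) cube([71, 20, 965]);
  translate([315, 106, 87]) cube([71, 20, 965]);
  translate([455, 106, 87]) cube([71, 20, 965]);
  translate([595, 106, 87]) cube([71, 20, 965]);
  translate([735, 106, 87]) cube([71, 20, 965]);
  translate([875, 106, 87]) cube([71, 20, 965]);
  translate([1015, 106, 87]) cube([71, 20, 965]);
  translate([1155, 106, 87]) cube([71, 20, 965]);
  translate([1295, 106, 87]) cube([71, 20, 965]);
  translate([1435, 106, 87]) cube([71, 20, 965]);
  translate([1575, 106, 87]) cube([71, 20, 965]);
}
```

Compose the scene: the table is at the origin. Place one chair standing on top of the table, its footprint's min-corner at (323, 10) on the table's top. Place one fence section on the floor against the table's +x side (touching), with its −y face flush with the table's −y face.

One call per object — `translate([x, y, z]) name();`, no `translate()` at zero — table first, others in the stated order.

table();
translate([323, 10, 752]) chair();
translate([1165, 0, 0]) fence_section();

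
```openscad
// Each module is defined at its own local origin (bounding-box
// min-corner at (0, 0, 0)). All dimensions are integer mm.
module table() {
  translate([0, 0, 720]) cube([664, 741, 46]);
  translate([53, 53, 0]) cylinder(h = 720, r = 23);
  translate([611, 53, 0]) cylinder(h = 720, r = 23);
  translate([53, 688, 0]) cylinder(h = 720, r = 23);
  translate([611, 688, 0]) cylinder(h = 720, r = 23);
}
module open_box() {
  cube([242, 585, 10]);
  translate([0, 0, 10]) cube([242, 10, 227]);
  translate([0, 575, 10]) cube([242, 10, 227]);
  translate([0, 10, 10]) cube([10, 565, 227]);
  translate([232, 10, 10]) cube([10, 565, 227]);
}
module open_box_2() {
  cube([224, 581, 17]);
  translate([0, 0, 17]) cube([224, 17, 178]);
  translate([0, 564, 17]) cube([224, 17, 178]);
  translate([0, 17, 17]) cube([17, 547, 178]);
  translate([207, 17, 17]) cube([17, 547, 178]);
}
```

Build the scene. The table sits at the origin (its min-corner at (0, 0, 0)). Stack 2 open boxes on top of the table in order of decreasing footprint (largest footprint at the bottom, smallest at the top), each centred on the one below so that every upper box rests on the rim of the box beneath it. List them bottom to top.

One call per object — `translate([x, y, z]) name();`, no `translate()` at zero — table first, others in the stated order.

table();
translate([211, 78, 766]) open_box();
translate([220, 80, 1003]) open_box_2();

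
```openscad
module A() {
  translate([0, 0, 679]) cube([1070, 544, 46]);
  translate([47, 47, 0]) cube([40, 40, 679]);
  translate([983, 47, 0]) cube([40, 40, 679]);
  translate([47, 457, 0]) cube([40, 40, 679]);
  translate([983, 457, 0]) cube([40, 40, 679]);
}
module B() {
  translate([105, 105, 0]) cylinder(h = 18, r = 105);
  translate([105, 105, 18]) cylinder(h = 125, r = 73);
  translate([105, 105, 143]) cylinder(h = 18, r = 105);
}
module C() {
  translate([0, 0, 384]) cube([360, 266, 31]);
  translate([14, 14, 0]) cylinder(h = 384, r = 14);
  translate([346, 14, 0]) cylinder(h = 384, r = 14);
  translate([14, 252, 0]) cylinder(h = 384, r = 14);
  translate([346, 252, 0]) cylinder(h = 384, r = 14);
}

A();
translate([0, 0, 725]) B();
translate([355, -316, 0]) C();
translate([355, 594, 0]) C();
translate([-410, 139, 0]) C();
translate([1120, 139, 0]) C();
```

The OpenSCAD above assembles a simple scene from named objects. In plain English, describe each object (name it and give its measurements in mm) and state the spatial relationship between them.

A is a table with a 1070×544 mm rectangular top, 46 mm thick, top surface at z = 725 mm, supported by four 40×40 mm square legs, each inset 47 mm from the nearest pair of top edges, running from the floor.

B is a spool: two coaxial disc flanges of radius 105 mm and thickness 18 mm, joined by a core cylinder of radius 73 mm and height 125 mm. The lower flange rests on z = 0 and the three cylinders share a vertical axis.

C is a four-legged stool. The seat is a 360×266×31 mm slab whose top surface is at z = 415 mm; four round legs, each 28 mm in diameter, run from the floor (z = 0) to the underside of the seat, each leg's axis is inset half a diameter from the nearest pair of seat edges (so the leg's bounding box is flush with the corner).

The spool is on top of the table. Four stools sit around the table at the −y, +y, −x, +x sides.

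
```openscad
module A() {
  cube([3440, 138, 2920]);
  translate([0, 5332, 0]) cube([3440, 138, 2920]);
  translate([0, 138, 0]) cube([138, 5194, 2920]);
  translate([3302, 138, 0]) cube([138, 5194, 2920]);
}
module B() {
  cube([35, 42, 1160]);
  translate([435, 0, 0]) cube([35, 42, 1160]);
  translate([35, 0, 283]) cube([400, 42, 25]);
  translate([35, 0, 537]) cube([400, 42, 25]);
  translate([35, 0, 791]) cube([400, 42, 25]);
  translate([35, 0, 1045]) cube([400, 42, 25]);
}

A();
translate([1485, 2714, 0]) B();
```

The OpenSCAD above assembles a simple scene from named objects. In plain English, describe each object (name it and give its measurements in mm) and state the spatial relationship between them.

A is a box-shaped house frame (walls only): outside footprint 3440×5470 mm, wall height 2920 mm, wall thickness 138 mm. The two y-facing walls run the full x-width; the two x-facing walls fit between the inner faces of the y-facing walls.

B is a straight ladder. Two 35×42 mm vertical rails, 1160 mm tall, stand 470 mm apart (outside-to-outside) with their front faces coplanar on the −y side. 4 rungs, each 42 mm deep and 25 mm tall, span between the inner faces of the rails, front faces flush with the rails. The lowest rung's underside is at z = 283 mm and rungs are spaced 254 mm apart (underside to underside).

The ladder sits inside the house frame, centred.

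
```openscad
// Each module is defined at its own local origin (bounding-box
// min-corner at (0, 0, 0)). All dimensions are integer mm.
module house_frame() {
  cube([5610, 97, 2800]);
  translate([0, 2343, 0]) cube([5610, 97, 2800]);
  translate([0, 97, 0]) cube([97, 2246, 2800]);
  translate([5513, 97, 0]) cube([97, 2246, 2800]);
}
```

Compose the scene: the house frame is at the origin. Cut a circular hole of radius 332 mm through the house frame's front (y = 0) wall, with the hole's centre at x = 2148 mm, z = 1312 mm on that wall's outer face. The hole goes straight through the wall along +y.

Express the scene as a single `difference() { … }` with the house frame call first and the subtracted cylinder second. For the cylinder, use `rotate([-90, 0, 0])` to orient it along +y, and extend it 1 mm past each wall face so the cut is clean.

difference() {
  house_frame();
  translate([2148, -1, 1312]) rotate([-90, 0, 0]) cylinder(h = 99, r = 332);
}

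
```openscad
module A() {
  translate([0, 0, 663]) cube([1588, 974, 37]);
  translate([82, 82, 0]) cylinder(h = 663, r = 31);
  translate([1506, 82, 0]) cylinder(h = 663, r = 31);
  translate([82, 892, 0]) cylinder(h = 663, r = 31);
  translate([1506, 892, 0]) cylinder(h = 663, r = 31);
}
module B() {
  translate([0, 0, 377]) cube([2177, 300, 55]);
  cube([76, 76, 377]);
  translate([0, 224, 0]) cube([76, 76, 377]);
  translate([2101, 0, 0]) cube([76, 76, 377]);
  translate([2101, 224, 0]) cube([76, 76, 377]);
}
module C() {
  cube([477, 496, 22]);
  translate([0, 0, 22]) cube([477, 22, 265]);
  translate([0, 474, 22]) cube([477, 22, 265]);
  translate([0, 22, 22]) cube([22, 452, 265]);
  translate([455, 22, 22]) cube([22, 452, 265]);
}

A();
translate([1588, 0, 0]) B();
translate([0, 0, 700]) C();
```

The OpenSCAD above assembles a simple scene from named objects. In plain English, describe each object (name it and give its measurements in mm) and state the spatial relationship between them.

A is a rectangular dining table. The top is 1588×974×37 mm with its upper surface at z = 700 mm. It stands on four round legs of 62 mm diameter, each leg's bounding box inset 51 mm from the nearest pair of top edges, running from the floor to the underside of the top.

B is a long wooden bench with a 2177 mm (x) × 300 mm (y) seat, 55 mm thick, its top surface 432 mm above the floor. Four 76 mm square legs at the seat corners, flush with the edges, run from z = 0 to the seat underside.

C is an open storage box with external size 477×496×287 mm and wall thickness 22 mm (the base is also 22 mm thick). The base covers the whole footprint; the four walls stand on the base, with the y-facing walls full-width and the x-facing walls fitting between their inner faces.

The bench is against the table's +x side, with their −y faces flush. The open box is on top of the table.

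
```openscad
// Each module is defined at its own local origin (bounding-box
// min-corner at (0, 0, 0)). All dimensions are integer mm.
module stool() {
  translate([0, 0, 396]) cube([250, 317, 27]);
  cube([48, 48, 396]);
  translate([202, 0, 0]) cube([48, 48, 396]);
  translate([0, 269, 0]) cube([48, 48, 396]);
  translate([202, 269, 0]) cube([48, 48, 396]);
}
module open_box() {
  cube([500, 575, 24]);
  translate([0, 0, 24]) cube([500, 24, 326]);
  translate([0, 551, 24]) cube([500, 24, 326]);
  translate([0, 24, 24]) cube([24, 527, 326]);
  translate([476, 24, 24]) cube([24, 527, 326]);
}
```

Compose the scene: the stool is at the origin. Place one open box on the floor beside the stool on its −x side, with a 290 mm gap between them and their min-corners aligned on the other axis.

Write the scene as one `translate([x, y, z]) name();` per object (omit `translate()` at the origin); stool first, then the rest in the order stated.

stool();
translate([-790, 0, 0]) open_box();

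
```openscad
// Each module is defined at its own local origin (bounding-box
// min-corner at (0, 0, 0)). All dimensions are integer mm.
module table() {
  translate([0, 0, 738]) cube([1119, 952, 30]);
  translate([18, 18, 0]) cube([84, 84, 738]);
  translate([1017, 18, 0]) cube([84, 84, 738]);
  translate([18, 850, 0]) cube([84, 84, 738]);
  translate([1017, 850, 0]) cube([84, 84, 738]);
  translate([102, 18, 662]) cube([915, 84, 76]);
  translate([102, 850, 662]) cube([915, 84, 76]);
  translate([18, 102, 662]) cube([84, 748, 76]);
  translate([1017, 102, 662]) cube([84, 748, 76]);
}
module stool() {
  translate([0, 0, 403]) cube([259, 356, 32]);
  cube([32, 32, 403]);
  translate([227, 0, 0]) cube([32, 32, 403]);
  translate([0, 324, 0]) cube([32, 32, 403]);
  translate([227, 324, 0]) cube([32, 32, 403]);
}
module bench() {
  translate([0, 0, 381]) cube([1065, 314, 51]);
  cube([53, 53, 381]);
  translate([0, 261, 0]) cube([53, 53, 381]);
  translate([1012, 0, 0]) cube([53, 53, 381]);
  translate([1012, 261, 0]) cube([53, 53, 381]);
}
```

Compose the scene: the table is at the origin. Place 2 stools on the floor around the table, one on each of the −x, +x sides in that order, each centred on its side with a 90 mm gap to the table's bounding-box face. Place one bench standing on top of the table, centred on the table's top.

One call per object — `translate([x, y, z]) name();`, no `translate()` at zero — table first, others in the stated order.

table();
translate([-349, 298, 0]) stool();
translate([1209, 298, 0]) stool();
translate([27, 319, 768]) bench();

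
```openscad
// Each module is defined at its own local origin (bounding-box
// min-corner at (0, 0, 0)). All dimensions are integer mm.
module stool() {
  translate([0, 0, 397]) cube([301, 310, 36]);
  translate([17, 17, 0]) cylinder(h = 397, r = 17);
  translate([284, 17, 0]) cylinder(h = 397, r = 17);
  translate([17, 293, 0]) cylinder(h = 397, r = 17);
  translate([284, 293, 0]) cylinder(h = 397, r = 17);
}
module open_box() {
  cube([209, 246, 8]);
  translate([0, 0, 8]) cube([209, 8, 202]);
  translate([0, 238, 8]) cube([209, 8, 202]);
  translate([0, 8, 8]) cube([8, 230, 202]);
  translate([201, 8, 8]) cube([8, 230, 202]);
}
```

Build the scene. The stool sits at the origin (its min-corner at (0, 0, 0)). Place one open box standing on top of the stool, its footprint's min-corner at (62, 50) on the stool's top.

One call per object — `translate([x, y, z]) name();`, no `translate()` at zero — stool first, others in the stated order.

stool();
translate([62, 50, 433]) open_box();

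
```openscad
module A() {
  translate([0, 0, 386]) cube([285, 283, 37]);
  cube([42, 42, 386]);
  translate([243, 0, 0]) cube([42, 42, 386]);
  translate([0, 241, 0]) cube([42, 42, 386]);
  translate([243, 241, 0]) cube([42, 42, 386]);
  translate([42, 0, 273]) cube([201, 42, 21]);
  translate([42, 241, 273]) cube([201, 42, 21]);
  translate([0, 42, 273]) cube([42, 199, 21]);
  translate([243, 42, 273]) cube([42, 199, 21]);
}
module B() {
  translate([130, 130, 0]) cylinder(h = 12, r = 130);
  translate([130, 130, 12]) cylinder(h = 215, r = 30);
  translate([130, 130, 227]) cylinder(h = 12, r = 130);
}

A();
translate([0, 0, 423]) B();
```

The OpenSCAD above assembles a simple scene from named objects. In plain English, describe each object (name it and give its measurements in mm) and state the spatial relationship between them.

A is a simple wooden stool: a rectangular seat 285 mm (x) by 283 mm (y), 37 mm thick, top face at z = 423 mm, on four square legs, each 42×42 mm in cross-section. The legs rest on z = 0, each flush with a corner of the seat. Four stretchers, 42 mm wide and 21 mm tall, connect adjacent legs with their undersides at z = 273 mm, each running between the inner faces of the legs it joins and aligned with the legs' outer faces on the other axis.

B is a spool: two coaxial disc flanges of radius 130 mm and thickness 12 mm, joined by a core cylinder of radius 30 mm and height 215 mm. The lower flange rests on z = 0 and the three cylinders share a vertical axis.

The spool is on top of the stool.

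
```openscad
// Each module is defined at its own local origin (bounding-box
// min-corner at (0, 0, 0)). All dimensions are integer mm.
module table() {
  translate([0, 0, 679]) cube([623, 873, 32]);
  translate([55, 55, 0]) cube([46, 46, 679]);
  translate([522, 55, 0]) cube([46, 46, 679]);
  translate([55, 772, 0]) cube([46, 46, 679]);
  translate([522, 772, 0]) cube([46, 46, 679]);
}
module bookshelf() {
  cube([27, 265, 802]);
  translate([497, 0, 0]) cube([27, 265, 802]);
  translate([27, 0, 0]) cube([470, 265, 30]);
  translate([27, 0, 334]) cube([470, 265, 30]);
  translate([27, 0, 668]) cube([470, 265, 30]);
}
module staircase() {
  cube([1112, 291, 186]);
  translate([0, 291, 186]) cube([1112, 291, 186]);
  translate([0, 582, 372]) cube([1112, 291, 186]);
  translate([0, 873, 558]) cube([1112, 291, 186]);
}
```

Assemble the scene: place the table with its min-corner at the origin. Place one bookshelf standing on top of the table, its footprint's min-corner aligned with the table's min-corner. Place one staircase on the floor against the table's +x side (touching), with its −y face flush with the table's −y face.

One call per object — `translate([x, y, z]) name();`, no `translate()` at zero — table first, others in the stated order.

table();
translate([0, 0, 711]) bookshelf();
translate([623, 0, 0]) staircase();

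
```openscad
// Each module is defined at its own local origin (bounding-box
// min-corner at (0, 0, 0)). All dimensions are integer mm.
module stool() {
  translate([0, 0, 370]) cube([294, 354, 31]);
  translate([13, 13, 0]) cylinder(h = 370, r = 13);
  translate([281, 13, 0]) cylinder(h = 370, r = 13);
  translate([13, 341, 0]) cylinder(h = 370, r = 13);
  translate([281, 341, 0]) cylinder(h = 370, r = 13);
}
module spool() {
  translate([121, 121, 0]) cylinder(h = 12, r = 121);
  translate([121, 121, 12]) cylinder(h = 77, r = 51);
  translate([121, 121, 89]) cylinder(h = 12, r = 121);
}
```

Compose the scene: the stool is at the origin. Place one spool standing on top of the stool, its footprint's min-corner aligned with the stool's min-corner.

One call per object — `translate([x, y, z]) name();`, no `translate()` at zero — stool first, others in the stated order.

stool();
translate([0, 0, 401]) spool();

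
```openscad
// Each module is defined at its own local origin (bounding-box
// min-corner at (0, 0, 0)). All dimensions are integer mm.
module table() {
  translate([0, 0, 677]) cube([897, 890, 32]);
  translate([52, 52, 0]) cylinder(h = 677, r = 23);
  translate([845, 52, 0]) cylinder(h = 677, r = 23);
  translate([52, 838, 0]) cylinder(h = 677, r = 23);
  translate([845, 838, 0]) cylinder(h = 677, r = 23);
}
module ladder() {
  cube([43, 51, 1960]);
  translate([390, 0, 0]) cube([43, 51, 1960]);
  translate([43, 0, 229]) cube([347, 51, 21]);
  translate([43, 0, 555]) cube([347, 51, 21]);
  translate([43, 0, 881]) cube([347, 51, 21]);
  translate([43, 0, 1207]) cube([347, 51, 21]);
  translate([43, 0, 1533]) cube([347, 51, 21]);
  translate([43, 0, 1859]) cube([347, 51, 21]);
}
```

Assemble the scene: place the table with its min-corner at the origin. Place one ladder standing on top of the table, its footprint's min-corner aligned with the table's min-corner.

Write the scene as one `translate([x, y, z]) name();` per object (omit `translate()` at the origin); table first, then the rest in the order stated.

table();
translate([0, 0, 709]) ladder();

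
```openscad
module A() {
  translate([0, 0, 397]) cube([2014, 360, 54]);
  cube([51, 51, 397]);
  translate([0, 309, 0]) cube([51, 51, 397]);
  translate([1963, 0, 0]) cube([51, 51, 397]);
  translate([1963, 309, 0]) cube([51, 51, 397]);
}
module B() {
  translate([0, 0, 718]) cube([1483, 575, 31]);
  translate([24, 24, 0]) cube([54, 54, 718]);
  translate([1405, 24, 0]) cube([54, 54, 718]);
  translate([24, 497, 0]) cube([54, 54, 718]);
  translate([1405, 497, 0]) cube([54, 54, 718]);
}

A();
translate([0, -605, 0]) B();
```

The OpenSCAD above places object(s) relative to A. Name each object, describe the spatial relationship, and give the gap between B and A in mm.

A is a bench. B is a table. The table is on the floor beside the bench on its −y side. The gap between the table and the bench is 30 mm.

The table's nearest face is 30 mm from the bench's −y face.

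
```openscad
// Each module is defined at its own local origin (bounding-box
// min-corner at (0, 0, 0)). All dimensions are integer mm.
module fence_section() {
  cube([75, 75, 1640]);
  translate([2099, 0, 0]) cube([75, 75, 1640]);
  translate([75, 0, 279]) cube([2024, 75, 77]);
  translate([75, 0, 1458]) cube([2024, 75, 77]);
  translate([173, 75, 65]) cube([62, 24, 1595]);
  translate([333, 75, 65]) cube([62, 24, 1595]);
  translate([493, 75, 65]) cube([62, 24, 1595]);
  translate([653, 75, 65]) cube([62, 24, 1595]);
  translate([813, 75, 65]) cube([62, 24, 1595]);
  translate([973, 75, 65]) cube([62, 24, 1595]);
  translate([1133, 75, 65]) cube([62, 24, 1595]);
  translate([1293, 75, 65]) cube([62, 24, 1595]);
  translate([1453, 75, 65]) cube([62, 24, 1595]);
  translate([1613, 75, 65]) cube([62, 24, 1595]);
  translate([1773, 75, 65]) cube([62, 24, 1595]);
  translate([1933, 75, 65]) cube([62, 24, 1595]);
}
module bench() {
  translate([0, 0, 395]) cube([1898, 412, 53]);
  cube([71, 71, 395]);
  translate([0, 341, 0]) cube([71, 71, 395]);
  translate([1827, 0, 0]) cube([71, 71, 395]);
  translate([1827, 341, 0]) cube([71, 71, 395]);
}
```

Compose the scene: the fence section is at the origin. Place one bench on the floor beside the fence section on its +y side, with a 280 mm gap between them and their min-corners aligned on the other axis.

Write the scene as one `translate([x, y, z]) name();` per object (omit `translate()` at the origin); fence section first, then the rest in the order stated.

fence_section();
translate([0, 379, 0]) bench();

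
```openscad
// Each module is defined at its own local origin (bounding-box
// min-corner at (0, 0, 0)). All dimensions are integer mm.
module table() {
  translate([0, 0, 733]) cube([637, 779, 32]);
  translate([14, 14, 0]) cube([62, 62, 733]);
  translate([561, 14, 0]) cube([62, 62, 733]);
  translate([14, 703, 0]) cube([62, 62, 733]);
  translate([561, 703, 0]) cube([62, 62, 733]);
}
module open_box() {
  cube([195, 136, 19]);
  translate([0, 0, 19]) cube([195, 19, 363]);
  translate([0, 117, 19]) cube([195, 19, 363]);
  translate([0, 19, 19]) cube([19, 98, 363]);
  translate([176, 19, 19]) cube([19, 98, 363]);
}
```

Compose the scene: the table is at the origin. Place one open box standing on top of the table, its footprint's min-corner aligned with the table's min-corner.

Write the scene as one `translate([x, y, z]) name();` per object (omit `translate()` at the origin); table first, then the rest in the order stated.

table();
translate([0, 0, 765]) open_box();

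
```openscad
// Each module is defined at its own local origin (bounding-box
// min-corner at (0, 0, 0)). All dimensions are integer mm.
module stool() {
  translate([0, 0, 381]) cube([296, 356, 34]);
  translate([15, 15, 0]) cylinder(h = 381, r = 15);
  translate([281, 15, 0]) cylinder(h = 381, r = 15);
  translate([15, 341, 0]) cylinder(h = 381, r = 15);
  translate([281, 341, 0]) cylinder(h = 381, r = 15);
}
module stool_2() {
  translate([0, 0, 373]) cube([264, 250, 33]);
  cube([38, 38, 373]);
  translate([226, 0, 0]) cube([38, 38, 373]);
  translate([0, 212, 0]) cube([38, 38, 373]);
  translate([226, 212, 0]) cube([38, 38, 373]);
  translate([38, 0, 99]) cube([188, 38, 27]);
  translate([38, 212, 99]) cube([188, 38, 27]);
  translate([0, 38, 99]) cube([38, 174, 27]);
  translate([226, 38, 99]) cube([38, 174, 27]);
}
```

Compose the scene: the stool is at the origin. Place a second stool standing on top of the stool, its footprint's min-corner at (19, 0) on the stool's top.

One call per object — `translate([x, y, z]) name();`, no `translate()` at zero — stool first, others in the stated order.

stool();
translate([19, 0, 415]) stool_2();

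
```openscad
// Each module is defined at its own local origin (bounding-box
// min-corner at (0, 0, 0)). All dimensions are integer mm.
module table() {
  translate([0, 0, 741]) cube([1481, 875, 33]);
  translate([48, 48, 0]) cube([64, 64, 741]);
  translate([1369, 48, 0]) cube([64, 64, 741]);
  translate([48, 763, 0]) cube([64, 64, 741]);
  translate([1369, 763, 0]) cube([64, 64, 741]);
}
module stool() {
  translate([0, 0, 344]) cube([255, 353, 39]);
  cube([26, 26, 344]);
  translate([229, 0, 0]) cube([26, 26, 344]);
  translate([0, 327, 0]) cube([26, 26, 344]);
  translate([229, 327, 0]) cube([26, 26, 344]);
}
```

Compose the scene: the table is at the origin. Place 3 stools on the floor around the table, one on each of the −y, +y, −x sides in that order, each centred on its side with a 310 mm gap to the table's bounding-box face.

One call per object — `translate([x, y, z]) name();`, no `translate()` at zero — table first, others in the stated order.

table();
translate([613, -663, 0]) stool();
translate([613, 1185, 0]) stool();
translate([-565, 261, 0]) stool();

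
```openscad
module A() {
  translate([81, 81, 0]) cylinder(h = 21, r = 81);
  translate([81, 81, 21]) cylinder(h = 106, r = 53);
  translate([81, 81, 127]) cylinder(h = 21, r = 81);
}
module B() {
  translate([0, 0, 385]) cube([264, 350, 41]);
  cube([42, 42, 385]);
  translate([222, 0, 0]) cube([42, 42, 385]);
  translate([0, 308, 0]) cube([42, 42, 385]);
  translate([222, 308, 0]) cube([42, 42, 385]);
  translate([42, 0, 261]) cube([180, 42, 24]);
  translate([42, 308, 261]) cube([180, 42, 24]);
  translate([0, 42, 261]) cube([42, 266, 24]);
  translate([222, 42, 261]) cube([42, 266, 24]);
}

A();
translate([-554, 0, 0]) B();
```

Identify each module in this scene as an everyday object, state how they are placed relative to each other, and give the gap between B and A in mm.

The stool's nearest face is 290 mm from the spool's −x face.

A is a spool. B is a stool. The stool is on the floor beside the spool on its −x side. The gap between the stool and the spool is 290 mm.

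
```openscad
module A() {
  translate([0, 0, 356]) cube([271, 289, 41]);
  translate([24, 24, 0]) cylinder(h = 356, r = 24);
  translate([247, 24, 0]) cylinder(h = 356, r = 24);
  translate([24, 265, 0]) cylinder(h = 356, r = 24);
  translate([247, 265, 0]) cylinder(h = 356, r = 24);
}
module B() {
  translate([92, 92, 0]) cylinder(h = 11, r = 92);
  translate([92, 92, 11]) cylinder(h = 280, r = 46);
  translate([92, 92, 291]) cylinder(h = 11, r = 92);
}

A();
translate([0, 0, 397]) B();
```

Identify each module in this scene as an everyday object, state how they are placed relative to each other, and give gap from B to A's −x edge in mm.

A is a stool. B is a spool. The spool is on top of the stool. The gap from the spool to the stool's −x edge is 0 mm.

The spool's min-x is at 0; the stool's min-x is 0; gap = 0 mm.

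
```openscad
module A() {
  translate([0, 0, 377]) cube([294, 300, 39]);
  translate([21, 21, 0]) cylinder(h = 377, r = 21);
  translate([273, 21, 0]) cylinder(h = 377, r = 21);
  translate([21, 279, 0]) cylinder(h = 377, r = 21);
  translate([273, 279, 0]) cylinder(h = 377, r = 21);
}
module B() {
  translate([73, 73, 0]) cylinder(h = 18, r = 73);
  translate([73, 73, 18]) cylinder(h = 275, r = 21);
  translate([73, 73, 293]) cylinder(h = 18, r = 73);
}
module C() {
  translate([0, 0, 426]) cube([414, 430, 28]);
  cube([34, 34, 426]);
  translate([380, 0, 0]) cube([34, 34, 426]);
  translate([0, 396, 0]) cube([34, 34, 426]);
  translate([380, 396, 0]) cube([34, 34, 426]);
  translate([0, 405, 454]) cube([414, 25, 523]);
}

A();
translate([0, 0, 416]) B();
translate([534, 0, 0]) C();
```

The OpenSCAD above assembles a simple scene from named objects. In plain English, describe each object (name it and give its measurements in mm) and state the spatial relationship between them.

A is a simple wooden stool: a rectangular seat 294 mm (x) by 300 mm (y), 39 mm thick, top face at z = 416 mm, on four round legs, each 42 mm in diameter. The legs rest on z = 0, each leg's axis is inset half a diameter from the nearest pair of seat edges (so the leg's bounding box is flush with the corner).

B is a spool: two coaxial disc flanges of radius 73 mm and thickness 18 mm, joined by a core cylinder of radius 21 mm and height 275 mm. The lower flange rests on z = 0 and the three cylinders share a vertical axis.

C is a chair: 414×430 mm seat, 28 mm thick, top at z = 454 mm, on four 34 mm square corner legs flush with the seat edges. A 25 mm thick backrest slab spans the full seat width, extending 523 mm above the seat top, its back face flush with the seat's +y edge.

The spool is on top of the stool. The chair is on the floor beside the stool on its +x side.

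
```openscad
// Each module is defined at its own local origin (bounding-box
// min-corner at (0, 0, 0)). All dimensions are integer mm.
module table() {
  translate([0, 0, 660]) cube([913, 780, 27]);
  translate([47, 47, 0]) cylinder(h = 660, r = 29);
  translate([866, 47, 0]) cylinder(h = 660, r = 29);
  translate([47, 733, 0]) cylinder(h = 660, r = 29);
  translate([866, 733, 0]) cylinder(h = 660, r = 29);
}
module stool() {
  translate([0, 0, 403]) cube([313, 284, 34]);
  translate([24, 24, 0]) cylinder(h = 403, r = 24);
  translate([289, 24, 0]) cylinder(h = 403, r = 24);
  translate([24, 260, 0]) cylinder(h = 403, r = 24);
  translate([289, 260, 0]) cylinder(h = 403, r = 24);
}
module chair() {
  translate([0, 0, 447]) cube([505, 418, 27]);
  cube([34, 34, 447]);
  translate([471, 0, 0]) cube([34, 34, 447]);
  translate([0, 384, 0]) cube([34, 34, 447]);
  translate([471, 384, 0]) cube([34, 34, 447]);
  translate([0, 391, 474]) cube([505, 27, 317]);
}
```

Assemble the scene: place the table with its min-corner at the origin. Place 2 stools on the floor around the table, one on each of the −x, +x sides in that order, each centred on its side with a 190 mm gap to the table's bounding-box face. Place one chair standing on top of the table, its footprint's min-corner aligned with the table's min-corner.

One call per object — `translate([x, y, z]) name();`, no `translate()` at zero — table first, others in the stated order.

table();
translate([-503, 248, 0]) stool();
translate([1103, 248, 0]) stool();
translate([0, 0, 687]) chair();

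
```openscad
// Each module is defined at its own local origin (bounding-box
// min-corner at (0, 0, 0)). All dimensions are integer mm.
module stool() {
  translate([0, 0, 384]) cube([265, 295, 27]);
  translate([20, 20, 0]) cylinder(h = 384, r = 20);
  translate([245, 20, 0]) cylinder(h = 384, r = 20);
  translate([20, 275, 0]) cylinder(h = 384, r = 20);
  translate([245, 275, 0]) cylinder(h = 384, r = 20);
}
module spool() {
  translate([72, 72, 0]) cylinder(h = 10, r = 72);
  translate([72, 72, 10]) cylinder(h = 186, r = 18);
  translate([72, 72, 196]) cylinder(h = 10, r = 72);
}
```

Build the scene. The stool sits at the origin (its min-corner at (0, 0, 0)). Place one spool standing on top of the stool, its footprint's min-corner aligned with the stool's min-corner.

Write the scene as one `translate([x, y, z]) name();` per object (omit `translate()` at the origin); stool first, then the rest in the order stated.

stool();
translate([0, 0, 411]) spool();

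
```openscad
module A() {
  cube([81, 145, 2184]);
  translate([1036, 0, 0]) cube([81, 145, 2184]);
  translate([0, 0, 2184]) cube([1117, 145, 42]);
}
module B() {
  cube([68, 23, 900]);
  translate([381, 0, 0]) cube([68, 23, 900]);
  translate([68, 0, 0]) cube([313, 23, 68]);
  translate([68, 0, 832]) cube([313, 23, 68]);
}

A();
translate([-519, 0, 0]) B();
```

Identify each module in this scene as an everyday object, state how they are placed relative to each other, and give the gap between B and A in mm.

The picture frame's nearest face is 70 mm from the door frame's −x face.

A is a door frame. B is a picture frame. The picture frame is on the floor beside the door frame on its −x side. The gap between the picture frame and the door frame is 70 mm.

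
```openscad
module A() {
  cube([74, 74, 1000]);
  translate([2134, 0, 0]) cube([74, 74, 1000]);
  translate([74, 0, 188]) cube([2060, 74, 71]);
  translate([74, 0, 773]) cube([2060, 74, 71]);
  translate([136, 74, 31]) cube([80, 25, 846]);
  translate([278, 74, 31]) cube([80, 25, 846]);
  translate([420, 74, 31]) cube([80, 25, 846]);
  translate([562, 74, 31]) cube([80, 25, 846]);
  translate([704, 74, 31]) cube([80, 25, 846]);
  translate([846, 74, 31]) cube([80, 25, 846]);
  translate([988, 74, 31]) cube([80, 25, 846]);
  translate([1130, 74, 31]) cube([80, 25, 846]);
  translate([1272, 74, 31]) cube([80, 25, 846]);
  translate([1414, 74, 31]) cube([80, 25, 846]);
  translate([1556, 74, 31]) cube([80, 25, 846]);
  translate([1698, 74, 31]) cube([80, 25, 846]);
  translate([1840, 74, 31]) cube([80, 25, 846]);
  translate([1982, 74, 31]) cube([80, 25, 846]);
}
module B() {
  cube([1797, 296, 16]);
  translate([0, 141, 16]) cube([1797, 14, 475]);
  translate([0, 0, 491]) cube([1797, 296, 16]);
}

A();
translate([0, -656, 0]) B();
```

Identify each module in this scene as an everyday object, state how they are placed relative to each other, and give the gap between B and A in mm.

A is a fence section. B is an I-beam. The I-beam is on the floor beside the fence section on its −y side. The gap between the I-beam and the fence section is 360 mm.

The I-beam's nearest face is 360 mm from the fence section's −y face.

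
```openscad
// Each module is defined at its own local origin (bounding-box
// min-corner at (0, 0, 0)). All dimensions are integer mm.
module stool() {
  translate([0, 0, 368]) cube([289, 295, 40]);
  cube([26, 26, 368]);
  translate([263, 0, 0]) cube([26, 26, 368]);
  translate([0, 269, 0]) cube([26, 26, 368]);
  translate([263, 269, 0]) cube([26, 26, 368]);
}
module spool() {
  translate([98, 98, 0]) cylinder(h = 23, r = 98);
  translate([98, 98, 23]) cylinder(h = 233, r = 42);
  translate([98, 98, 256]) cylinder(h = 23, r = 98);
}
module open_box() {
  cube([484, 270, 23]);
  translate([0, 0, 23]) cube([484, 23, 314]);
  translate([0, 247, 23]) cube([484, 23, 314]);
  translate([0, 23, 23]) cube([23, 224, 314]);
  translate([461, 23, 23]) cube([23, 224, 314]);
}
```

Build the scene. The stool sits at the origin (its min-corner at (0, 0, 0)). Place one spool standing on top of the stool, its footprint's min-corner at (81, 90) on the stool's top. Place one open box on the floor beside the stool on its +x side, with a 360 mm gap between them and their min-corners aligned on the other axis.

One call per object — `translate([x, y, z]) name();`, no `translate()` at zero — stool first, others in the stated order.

stool();
translate([81, 90, 408]) spool();
translate([649, 0, 0]) open_box();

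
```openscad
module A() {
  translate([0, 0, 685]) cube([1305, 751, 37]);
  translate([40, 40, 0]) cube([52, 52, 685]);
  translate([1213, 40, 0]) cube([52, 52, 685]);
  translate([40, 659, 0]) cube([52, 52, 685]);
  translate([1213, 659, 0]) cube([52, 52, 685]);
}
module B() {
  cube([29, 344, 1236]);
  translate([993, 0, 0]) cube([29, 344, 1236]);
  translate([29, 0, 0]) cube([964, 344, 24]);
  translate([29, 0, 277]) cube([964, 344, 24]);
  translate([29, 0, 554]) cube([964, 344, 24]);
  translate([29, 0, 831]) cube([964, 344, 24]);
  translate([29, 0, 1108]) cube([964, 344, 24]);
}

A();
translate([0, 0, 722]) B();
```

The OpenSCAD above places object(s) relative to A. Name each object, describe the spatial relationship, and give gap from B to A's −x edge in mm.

A is a table. B is a bookshelf. The bookshelf is on top of the table. The gap from the bookshelf to the table's −x edge is 0 mm.

The bookshelf's min-x is at 0; the table's min-x is 0; gap = 0 mm.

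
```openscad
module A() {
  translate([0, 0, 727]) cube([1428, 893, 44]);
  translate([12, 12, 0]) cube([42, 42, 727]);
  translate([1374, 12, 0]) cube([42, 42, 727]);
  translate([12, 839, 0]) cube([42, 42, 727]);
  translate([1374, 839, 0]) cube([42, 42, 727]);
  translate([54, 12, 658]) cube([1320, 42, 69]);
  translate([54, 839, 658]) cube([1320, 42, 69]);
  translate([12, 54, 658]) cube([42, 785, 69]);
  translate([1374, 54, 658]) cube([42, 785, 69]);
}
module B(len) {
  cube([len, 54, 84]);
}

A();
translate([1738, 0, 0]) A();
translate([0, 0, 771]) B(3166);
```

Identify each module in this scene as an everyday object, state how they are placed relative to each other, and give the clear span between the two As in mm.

A is a table. B is a beam. A beam spans the tops of two tables. The clear span between the two tables is 310 mm.

Second table starts at x = 1738; first ends at x = 1428; clear span = 1738 − 1428 = 310 mm.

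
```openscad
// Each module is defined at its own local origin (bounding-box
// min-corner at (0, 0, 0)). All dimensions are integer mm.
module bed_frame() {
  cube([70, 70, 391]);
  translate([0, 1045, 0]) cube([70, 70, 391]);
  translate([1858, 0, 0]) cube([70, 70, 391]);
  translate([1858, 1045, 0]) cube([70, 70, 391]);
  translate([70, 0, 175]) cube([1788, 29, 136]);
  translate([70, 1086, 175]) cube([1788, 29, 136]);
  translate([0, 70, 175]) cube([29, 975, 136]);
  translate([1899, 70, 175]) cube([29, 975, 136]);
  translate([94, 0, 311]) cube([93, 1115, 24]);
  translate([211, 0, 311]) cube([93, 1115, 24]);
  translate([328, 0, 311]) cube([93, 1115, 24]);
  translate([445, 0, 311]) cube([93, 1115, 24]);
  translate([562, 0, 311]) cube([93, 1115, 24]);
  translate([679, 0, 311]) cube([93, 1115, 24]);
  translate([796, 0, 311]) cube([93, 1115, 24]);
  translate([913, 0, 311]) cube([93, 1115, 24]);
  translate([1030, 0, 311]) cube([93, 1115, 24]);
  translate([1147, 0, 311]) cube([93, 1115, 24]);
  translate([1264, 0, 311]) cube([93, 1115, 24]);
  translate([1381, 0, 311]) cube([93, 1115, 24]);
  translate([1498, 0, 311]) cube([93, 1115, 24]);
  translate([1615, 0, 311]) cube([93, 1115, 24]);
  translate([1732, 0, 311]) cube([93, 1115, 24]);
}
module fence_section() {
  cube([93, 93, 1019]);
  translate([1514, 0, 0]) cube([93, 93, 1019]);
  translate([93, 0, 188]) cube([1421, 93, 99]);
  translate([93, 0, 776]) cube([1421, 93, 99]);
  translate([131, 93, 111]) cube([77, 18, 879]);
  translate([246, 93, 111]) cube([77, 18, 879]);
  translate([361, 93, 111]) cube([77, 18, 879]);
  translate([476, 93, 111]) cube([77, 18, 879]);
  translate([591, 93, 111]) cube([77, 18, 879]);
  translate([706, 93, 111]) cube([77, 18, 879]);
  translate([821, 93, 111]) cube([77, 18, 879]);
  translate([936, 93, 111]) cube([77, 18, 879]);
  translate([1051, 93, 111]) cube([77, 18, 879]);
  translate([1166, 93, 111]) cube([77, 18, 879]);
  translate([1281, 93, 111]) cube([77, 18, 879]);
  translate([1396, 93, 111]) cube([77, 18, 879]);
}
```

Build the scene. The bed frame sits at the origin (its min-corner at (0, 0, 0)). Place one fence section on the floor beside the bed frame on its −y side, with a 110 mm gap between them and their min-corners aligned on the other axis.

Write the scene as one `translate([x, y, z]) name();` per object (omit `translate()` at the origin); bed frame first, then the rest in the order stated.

bed_frame();
translate([0, -221, 0]) fence_section();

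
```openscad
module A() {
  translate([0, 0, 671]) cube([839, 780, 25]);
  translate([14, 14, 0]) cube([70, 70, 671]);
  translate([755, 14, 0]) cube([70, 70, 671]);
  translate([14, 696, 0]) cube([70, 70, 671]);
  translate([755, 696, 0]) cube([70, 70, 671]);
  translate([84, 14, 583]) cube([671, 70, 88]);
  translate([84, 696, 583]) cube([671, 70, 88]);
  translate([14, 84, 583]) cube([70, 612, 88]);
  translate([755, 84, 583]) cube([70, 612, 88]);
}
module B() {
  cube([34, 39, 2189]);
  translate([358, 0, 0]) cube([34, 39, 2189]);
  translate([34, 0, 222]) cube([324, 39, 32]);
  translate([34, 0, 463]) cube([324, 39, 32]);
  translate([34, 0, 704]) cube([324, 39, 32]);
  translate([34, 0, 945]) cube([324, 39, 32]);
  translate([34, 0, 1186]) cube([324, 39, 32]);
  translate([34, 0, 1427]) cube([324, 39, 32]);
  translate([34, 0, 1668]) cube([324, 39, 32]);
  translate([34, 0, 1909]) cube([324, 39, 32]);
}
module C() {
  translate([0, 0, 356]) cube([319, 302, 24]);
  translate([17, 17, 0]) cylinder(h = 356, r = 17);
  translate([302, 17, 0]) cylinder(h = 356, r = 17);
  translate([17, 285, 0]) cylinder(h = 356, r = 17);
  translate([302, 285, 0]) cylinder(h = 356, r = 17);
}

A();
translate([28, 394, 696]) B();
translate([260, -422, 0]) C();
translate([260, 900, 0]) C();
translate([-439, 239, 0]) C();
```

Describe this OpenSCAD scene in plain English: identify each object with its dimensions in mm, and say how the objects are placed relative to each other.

A is a table: top 839 mm (x) × 780 mm (y), 25 mm thick, upper face at z = 696 mm, on four 70×70 mm square legs, each inset 14 mm from the nearest pair of top edges, running from z = 0 to the bottom of the top. Four apron rails, 70 mm thick and 88 mm tall, run between adjacent legs with their top edges flush with the underside of the top and their outer faces flush with the legs' outer faces.

B is a straight ladder. Two 34×39 mm vertical rails, 2189 mm tall, stand 392 mm apart (outside-to-outside) with their front faces coplanar on the −y side. 8 rungs, each 39 mm deep and 32 mm tall, span between the inner faces of the rails, front faces flush with the rails. The lowest rung's underside is at z = 222 mm and rungs are spaced 241 mm apart (underside to underside).

C is a simple wooden stool: a rectangular seat 319 mm (x) by 302 mm (y), 24 mm thick, top face at z = 380 mm, on four round legs, each 34 mm in diameter. The legs rest on z = 0, each leg's axis is inset half a diameter from the nearest pair of seat edges (so the leg's bounding box is flush with the corner).

The ladder is on top of the table. Three stools sit around the table at the −y, +y, −x sides.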